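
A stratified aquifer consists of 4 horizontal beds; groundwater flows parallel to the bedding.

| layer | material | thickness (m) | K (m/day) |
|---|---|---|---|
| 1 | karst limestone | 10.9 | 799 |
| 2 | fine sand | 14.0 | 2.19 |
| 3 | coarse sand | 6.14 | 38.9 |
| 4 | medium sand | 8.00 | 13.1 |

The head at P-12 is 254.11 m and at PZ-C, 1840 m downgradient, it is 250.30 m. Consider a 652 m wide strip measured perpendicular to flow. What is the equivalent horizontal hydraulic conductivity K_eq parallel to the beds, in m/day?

Flow is parallel to layering, so each bed carries its own Darcy discharge and the transmissivities add.
Σ(K_i·b_i) = 799×10.9 + 2.19×14.0 + 38.9×6.14 + 13.1×8.00 = 9083 m²/day.
Total thickness b = 39.04 m, so K_eq = Σ(K_i·b_i)/b = 232.7 m/day.

233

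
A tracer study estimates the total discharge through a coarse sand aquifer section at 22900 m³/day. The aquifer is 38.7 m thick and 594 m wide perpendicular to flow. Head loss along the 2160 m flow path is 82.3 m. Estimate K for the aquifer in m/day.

26.1

Cross-sectional area A = 594 × 38.7 = 22988 m².
Hydraulic gradient i = Δh / L = 82.3 / 2160 = 0.03810.
From Q = K·A·i, K = Q / (A·i) = 22900 / (22988 × 0.03810) = 26.15 m/day.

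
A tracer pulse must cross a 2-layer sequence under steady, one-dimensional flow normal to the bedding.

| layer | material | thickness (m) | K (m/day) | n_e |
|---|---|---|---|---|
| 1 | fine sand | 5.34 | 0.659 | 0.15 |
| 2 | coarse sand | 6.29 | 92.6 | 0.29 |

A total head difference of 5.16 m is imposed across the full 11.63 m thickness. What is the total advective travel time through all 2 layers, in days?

With flow normal to the layers, continuity requires the same specific discharge q through every layer.
Σ(b_i/K_i) = 5.34/0.659 + 6.29/92.6 = 8.171 d.
q = Δh / Σ(b_i/K_i) = 5.16 / 8.171 = 0.6315 m/day.
In each layer the seepage velocity is v_i = q/n_i, so the layer transit time is t_i = b_i·n_i / q:
  layer 1 (fine sand): t_1 = 5.34 × 0.15 / 0.6315 = 1.268 d
  layer 2 (coarse sand): t_2 = 6.29 × 0.29 / 0.6315 = 2.889 d
Total t = Σ t_i = 4.157 days.

4.16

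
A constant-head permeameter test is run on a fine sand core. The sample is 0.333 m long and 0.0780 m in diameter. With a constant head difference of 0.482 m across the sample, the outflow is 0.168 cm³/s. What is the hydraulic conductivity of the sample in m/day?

Cross-sectional area A = π·(d/2)² = π × (0.0780/2)² = 0.004778 m².
Convert discharge: 0.168 cm³/s = 1.680e-07 m³/s.
Darcy's law rearranged: K = Q·L / (A·Δh) = 1.680e-07 × 0.333 / (0.004778 × 0.482) = 2.429e-05 m/s = 2.099 m/day.

2.10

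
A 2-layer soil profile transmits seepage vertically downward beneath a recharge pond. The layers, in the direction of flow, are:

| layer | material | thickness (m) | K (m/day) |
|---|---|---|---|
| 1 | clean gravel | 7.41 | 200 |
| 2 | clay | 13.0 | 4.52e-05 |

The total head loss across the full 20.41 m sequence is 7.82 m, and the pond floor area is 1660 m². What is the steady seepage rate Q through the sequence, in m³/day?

0.0451

Flow is perpendicular to layering, so the layers act in series and the equivalent K is the thickness-weighted harmonic mean.
Total thickness L = 7.41 + 13.0 = 20.41 m.
Σ(b_i/K_i) = 7.41/200 + 13.0/4.52e-05 = 2.876e+05 d.
K_eq = L / Σ(b_i/K_i) = 20.41 / 2.876e+05 = 7.096e-05 m/day.
Q = K_eq · A · (Δh/L) = 7.096e-05 × 1660 × (7.82/20.41) = 0.04513 m³/day.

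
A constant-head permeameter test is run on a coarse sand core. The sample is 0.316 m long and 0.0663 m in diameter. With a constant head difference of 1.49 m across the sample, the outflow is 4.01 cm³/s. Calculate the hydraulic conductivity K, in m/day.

Cross-sectional area A = π·(d/2)² = π × (0.0663/2)² = 0.003452 m².
Convert discharge: 4.01 cm³/s = 4.010e-06 m³/s.
Darcy's law rearranged: K = Q·L / (A·Δh) = 4.010e-06 × 0.316 / (0.003452 × 1.49) = 0.0002463 m/s = 21.28 m/day.

21.3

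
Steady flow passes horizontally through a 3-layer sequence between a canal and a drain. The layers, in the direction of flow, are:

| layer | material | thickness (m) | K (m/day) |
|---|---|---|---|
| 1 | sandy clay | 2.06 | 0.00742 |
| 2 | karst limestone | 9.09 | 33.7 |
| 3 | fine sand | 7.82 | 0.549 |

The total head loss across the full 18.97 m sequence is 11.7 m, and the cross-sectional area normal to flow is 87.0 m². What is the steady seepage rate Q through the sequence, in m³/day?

Flow is perpendicular to layering, so the layers act in series and the equivalent K is the thickness-weighted harmonic mean.
Total thickness L = 2.06 + 9.09 + 7.82 = 18.97 m.
Σ(b_i/K_i) = 2.06/0.00742 + 9.09/33.7 + 7.82/0.549 = 292.1 d.
K_eq = L / Σ(b_i/K_i) = 18.97 / 292.1 = 0.06493 m/day.
Q = K_eq · A · (Δh/L) = 0.06493 × 87.0 × (11.7/18.97) = 3.484 m³/day.

3.48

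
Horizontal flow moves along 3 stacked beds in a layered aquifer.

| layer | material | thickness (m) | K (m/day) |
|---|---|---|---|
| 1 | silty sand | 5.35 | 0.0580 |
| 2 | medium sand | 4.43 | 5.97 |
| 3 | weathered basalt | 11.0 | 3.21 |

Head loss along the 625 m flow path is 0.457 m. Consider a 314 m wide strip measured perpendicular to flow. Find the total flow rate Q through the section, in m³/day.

Flow is parallel to layering, so each bed carries its own Darcy discharge and the transmissivities add.
Σ(K_i·b_i) = 0.0580×5.35 + 5.97×4.43 + 3.21×11.0 = 62.07 m²/day.
Hydraulic gradient i = Δh / L = 0.457 / 625 = 0.0007312.
Q = Σ(K_i·b_i) · W · i = 62.07 × 314 × 0.0007312 = 14.25 m³/day.

14.3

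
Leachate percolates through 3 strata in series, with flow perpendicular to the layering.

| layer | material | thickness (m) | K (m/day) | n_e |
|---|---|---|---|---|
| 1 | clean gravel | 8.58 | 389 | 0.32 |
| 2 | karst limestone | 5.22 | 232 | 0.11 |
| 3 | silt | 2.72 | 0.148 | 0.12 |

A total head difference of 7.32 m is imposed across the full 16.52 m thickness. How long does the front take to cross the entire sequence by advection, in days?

9.18

With flow normal to the layers, continuity requires the same specific discharge q through every layer.
Σ(b_i/K_i) = 8.58/389 + 5.22/232 + 2.72/0.148 = 18.42 d.
q = Δh / Σ(b_i/K_i) = 7.32 / 18.42 = 0.3973 m/day.
In each layer the seepage velocity is v_i = q/n_i, so the layer transit time is t_i = b_i·n_i / q:
  layer 1 (clean gravel): t_1 = 8.58 × 0.32 / 0.3973 = 6.910 d
  layer 2 (karst limestone): t_2 = 5.22 × 0.11 / 0.3973 = 1.445 d
  layer 3 (silt): t_3 = 2.72 × 0.12 / 0.3973 = 0.8215 d
Total t = Σ t_i = 9.177 days.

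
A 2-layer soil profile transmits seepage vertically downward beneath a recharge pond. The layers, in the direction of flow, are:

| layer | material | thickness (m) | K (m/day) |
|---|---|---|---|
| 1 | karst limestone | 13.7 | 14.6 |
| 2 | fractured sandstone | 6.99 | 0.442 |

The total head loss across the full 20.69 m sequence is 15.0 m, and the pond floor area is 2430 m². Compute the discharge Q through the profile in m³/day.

2180

Flow is perpendicular to layering, so the layers act in series and the equivalent K is the thickness-weighted harmonic mean.
Total thickness L = 13.7 + 6.99 = 20.69 m.
Σ(b_i/K_i) = 13.7/14.6 + 6.99/0.442 = 16.75 d.
K_eq = L / Σ(b_i/K_i) = 20.69 / 16.75 = 1.235 m/day.
Q = K_eq · A · (Δh/L) = 1.235 × 2430 × (15.0/20.69) = 2176 m³/day.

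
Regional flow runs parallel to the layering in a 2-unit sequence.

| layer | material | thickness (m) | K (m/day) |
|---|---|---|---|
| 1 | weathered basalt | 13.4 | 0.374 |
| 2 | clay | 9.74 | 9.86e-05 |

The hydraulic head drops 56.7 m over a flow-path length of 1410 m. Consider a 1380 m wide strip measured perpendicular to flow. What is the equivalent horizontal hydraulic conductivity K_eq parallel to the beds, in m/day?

Flow is parallel to layering, so each bed carries its own Darcy discharge and the transmissivities add.
Σ(K_i·b_i) = 0.374×13.4 + 9.86e-05×9.74 = 5.013 m²/day.
Total thickness b = 23.14 m, so K_eq = Σ(K_i·b_i)/b = 0.2166 m/day.

0.217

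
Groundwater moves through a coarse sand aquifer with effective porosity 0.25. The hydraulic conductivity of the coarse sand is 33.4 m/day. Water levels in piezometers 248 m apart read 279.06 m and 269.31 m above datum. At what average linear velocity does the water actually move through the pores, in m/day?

5.25

Hydraulic gradient i = (279.06 − 269.31) / 248 = 9.75 / 248 = 0.03931.
Darcy flux q = K · i = 33.40 × 0.03931 = 1.313 m/day.
Seepage velocity v = q / n_e = 1.313 / 0.25 = 5.252 m/day.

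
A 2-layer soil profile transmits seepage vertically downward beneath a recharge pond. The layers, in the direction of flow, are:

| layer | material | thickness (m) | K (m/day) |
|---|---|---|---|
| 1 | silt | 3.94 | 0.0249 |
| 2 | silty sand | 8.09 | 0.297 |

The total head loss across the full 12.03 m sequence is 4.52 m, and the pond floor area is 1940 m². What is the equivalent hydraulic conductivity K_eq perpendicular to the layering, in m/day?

Flow is perpendicular to layering, so the layers act in series and the equivalent K is the thickness-weighted harmonic mean.
Total thickness L = 3.94 + 8.09 = 12.03 m.
Σ(b_i/K_i) = 3.94/0.0249 + 8.09/0.297 = 185.5 d.
K_eq = L / Σ(b_i/K_i) = 12.03 / 185.5 = 0.06486 m/day.

0.0649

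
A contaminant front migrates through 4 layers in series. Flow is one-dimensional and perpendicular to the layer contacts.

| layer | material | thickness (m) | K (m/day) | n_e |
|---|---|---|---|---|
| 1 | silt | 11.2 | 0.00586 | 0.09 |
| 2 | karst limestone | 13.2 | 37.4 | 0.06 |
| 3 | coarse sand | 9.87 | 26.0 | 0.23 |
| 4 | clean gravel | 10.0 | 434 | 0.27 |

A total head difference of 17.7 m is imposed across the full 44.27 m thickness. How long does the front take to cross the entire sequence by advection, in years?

With flow normal to the layers, continuity requires the same specific discharge q through every layer.
Σ(b_i/K_i) = 11.2/0.00586 + 13.2/37.4 + 9.87/26.0 + 10.0/434 = 1912 d.
q = Δh / Σ(b_i/K_i) = 17.7 / 1912 = 0.009257 m/day.
In each layer the seepage velocity is v_i = q/n_i, so the layer transit time is t_i = b_i·n_i / q:
  layer 1 (silt): t_1 = 11.2 × 0.09 / 0.009257 = 108.9 d
  layer 2 (karst limestone): t_2 = 13.2 × 0.06 / 0.009257 = 85.55 d
  layer 3 (coarse sand): t_3 = 9.87 × 0.23 / 0.009257 = 245.2 d
  layer 4 (clean gravel): t_4 = 10.0 × 0.27 / 0.009257 = 291.7 d
Total t = Σ t_i = 731.3 days = 2.002 years.

2.00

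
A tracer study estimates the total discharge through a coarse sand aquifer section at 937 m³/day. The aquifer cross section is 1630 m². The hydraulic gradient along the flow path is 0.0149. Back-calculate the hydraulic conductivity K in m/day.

38.6

Hydraulic gradient i = 0.0149.
From Q = K·A·i, K = Q / (A·i) = 937 / (1630 × 0.01490) = 38.58 m/day.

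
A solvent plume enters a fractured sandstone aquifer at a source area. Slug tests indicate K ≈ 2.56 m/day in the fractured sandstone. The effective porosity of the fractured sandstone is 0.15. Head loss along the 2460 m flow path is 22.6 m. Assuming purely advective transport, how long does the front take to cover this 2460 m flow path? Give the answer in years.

43.0

Hydraulic gradient i = Δh / L = 22.6 / 2460 = 0.009187.
Darcy flux q = K · i = 2.560 × 0.009187 = 0.02352 m/day.
Seepage velocity v = q / n_e = 0.02352 / 0.15 = 0.1568 m/day.
Travel time t = L / v = 2460 / 0.1568 = 15690 days = 42.96 years.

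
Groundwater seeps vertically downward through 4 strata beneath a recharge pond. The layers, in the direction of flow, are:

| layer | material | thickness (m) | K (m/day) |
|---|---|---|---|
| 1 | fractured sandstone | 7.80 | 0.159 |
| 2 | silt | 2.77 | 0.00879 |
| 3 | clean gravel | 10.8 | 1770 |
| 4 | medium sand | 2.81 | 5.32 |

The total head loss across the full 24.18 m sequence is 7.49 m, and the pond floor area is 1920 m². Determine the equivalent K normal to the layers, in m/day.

Flow is perpendicular to layering, so the layers act in series and the equivalent K is the thickness-weighted harmonic mean.
Total thickness L = 7.80 + 2.77 + 10.8 + 2.81 = 24.18 m.
Σ(b_i/K_i) = 7.80/0.159 + 2.77/0.00879 + 10.8/1770 + 2.81/5.32 = 364.7 d.
K_eq = L / Σ(b_i/K_i) = 24.18 / 364.7 = 0.06630 m/day.

0.0663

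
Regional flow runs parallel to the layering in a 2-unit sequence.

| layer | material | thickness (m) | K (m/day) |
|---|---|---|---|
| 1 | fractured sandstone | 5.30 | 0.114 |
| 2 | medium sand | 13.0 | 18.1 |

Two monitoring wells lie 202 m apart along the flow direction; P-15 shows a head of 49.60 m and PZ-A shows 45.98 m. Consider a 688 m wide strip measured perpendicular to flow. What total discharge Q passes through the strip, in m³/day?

Flow is parallel to layering, so each bed carries its own Darcy discharge and the transmissivities add.
Σ(K_i·b_i) = 0.114×5.30 + 18.1×13.0 = 235.9 m²/day.
Hydraulic gradient i = (49.60 − 45.98) / 202 = 3.62 / 202 = 0.01792.
Q = Σ(K_i·b_i) · W · i = 235.9 × 688 × 0.01792 = 2909 m³/day.

2910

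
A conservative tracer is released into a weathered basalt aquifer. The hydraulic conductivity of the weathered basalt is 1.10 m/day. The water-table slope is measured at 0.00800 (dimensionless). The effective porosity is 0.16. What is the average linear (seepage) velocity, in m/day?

Hydraulic gradient i = 0.00800.
Darcy flux q = K · i = 1.100 × 0.008000 = 0.008800 m/day.
Seepage velocity v = q / n_e = 0.008800 / 0.16 = 0.05500 m/day.

0.0550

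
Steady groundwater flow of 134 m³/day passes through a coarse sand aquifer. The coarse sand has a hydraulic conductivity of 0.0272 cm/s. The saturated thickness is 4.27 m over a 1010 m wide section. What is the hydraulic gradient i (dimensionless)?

0.00132

Convert K: 0.0272 cm/s × 864 = 23.50 m/day.
Cross-sectional area A = 1010 × 4.27 = 4313 m².
From Q = K·A·i, i = Q / (K·A) = 134 / (23.50 × 4313) = 0.001322.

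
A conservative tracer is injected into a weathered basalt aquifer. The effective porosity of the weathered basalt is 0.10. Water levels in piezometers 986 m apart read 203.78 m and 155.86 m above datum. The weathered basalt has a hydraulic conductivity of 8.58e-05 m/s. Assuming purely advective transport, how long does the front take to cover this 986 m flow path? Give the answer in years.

Convert K: 8.58e-05 m/s × 86400 = 7.413 m/day.
Hydraulic gradient i = (203.78 − 155.86) / 986 = 47.92 / 986 = 0.04860.
Darcy flux q = K · i = 7.413 × 0.04860 = 0.3603 m/day.
Seepage velocity v = q / n_e = 0.3603 / 0.10 = 3.603 m/day.
Travel time t = L / v = 986 / 3.603 = 273.7 days = 0.7493 years.

0.749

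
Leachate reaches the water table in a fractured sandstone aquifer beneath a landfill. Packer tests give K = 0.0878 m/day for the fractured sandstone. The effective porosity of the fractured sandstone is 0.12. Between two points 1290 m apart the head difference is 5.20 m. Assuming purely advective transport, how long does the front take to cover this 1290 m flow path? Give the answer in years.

1200

Hydraulic gradient i = Δh / L = 5.20 / 1290 = 0.004031.
Darcy flux q = K · i = 0.08780 × 0.004031 = 0.0003539 m/day.
Seepage velocity v = q / n_e = 0.0003539 / 0.12 = 0.002949 m/day.
Travel time t = L / v = 1290 / 0.002949 = 4.374e+05 days = 1197 years.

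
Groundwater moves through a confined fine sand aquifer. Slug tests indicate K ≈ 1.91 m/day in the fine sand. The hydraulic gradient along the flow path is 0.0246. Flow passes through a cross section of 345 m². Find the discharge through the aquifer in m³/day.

Hydraulic gradient i = 0.0246.
Darcy's law: Q = K · A · i = 1.910 × 345.0 × 0.02460 = 16.21 m³/day.

16.2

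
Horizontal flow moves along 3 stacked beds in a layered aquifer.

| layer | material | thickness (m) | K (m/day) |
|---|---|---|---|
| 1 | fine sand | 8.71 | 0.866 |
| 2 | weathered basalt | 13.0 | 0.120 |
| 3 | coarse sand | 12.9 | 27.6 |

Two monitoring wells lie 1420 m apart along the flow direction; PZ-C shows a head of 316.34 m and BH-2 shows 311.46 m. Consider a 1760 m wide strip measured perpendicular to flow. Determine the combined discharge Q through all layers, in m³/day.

2210

Flow is parallel to layering, so each bed carries its own Darcy discharge and the transmissivities add.
Σ(K_i·b_i) = 0.866×8.71 + 0.120×13.0 + 27.6×12.9 = 365.1 m²/day.
Hydraulic gradient i = (316.34 − 311.46) / 1420 = 4.88 / 1420 = 0.003437.
Q = Σ(K_i·b_i) · W · i = 365.1 × 1760 × 0.003437 = 2209 m³/day.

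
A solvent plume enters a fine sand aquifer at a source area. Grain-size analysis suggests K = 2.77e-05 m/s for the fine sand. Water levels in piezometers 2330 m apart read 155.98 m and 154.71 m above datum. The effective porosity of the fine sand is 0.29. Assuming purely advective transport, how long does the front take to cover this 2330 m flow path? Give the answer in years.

Convert K: 2.77e-05 m/s × 86400 = 2.393 m/day.
Hydraulic gradient i = (155.98 − 154.71) / 2330 = 1.27 / 2330 = 0.0005451.
Darcy flux q = K · i = 2.393 × 0.0005451 = 0.001304 m/day.
Seepage velocity v = q / n_e = 0.001304 / 0.29 = 0.004498 m/day.
Travel time t = L / v = 2330 / 0.004498 = 5.180e+05 days = 1418 years.

1420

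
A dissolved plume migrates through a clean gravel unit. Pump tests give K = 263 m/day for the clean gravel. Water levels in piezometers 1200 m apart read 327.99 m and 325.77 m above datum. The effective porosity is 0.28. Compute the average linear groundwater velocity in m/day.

Hydraulic gradient i = (327.99 − 325.77) / 1200 = 2.22 / 1200 = 0.001850.
Darcy flux q = K · i = 263.0 × 0.001850 = 0.4866 m/day.
Seepage velocity v = q / n_e = 0.4866 / 0.28 = 1.738 m/day.

1.74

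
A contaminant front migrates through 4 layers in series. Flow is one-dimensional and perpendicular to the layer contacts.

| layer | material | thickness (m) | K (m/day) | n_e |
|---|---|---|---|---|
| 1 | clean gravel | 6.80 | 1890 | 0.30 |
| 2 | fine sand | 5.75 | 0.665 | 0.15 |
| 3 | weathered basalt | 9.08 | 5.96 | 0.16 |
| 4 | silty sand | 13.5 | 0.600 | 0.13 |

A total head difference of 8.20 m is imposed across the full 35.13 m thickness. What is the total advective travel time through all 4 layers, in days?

With flow normal to the layers, continuity requires the same specific discharge q through every layer.
Σ(b_i/K_i) = 6.80/1890 + 5.75/0.665 + 9.08/5.96 + 13.5/0.600 = 32.67 d.
q = Δh / Σ(b_i/K_i) = 8.20 / 32.67 = 0.2510 m/day.
In each layer the seepage velocity is v_i = q/n_i, so the layer transit time is t_i = b_i·n_i / q:
  layer 1 (clean gravel): t_1 = 6.80 × 0.30 / 0.2510 = 8.129 d
  layer 2 (fine sand): t_2 = 5.75 × 0.15 / 0.2510 = 3.437 d
  layer 3 (weathered basalt): t_3 = 9.08 × 0.16 / 0.2510 = 5.789 d
  layer 4 (silty sand): t_4 = 13.5 × 0.13 / 0.2510 = 6.993 d
Total t = Σ t_i = 24.35 days.

24.3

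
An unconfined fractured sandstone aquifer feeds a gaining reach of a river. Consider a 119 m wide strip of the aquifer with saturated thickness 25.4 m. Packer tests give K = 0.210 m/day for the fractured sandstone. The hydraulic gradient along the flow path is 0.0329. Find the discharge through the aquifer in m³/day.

20.9

Cross-sectional area A = 119 × 25.4 = 3023 m².
Hydraulic gradient i = 0.0329.
Darcy's law: Q = K · A · i = 0.2100 × 3023 × 0.03290 = 20.88 m³/day.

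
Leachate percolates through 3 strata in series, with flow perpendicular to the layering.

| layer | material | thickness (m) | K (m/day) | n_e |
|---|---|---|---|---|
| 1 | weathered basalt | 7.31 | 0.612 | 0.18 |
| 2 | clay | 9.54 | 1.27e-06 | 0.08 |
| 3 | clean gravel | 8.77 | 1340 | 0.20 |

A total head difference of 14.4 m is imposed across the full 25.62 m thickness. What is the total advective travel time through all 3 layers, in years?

With flow normal to the layers, continuity requires the same specific discharge q through every layer.
Σ(b_i/K_i) = 7.31/0.612 + 9.54/1.27e-06 + 8.77/1340 = 7.512e+06 d.
q = Δh / Σ(b_i/K_i) = 14.4 / 7.512e+06 = 1.917e-06 m/day.
In each layer the seepage velocity is v_i = q/n_i, so the layer transit time is t_i = b_i·n_i / q:
  layer 1 (weathered basalt): t_1 = 7.31 × 0.18 / 1.917e-06 = 6.864e+05 d
  layer 2 (clay): t_2 = 9.54 × 0.08 / 1.917e-06 = 3.981e+05 d
  layer 3 (clean gravel): t_3 = 8.77 × 0.20 / 1.917e-06 = 9.150e+05 d
Total t = Σ t_i = 2.000e+06 days = 5474 years.

5470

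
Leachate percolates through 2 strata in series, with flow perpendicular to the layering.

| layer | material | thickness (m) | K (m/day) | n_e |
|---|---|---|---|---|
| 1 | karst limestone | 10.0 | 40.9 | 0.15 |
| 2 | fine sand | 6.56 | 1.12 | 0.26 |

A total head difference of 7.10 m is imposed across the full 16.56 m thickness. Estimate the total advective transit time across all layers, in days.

With flow normal to the layers, continuity requires the same specific discharge q through every layer.
Σ(b_i/K_i) = 10.0/40.9 + 6.56/1.12 = 6.102 d.
q = Δh / Σ(b_i/K_i) = 7.10 / 6.102 = 1.164 m/day.
In each layer the seepage velocity is v_i = q/n_i, so the layer transit time is t_i = b_i·n_i / q:
  layer 1 (karst limestone): t_1 = 10.0 × 0.15 / 1.164 = 1.289 d
  layer 2 (fine sand): t_2 = 6.56 × 0.26 / 1.164 = 1.466 d
Total t = Σ t_i = 2.755 days.

2.75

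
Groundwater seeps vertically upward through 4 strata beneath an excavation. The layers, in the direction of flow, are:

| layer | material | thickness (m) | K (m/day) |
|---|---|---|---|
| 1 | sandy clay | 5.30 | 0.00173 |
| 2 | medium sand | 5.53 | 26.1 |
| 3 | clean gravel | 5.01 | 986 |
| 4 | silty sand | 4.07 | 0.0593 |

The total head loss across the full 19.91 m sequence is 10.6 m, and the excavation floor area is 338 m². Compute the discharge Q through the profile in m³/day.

Flow is perpendicular to layering, so the layers act in series and the equivalent K is the thickness-weighted harmonic mean.
Total thickness L = 5.30 + 5.53 + 5.01 + 4.07 = 19.91 m.
Σ(b_i/K_i) = 5.30/0.00173 + 5.53/26.1 + 5.01/986 + 4.07/0.0593 = 3132 d.
K_eq = L / Σ(b_i/K_i) = 19.91 / 3132 = 0.006356 m/day.
Q = K_eq · A · (Δh/L) = 0.006356 × 338 × (10.6/19.91) = 1.144 m³/day.

1.14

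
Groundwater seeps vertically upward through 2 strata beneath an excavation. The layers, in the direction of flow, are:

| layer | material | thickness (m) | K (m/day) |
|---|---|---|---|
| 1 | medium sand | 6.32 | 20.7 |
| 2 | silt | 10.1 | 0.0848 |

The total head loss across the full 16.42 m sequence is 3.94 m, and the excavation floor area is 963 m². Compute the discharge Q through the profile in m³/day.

31.8

Flow is perpendicular to layering, so the layers act in series and the equivalent K is the thickness-weighted harmonic mean.
Total thickness L = 6.32 + 10.1 = 16.42 m.
Σ(b_i/K_i) = 6.32/20.7 + 10.1/0.0848 = 119.4 d.
K_eq = L / Σ(b_i/K_i) = 16.42 / 119.4 = 0.1375 m/day.
Q = K_eq · A · (Δh/L) = 0.1375 × 963 × (3.94/16.42) = 31.77 m³/day.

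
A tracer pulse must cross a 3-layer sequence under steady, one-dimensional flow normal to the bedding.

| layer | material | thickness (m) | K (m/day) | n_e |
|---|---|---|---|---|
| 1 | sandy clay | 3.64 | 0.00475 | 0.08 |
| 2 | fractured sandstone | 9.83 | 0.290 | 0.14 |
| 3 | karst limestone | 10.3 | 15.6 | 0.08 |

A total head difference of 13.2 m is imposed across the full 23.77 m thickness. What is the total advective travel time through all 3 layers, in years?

0.414

With flow normal to the layers, continuity requires the same specific discharge q through every layer.
Σ(b_i/K_i) = 3.64/0.00475 + 9.83/0.290 + 10.3/15.6 = 800.9 d.
q = Δh / Σ(b_i/K_i) = 13.2 / 800.9 = 0.01648 m/day.
In each layer the seepage velocity is v_i = q/n_i, so the layer transit time is t_i = b_i·n_i / q:
  layer 1 (sandy clay): t_1 = 3.64 × 0.08 / 0.01648 = 17.67 d
  layer 2 (fractured sandstone): t_2 = 9.83 × 0.14 / 0.01648 = 83.50 d
  layer 3 (karst limestone): t_3 = 10.3 × 0.08 / 0.01648 = 49.99 d
Total t = Σ t_i = 151.2 days = 0.4138 years.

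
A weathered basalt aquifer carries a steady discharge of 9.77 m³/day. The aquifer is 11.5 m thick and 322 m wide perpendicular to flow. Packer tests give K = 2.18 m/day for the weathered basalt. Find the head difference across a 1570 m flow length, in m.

1.90

Cross-sectional area A = 322 × 11.5 = 3703 m².
From Q = K·A·i, i = Q / (K·A) = 9.77 / (2.180 × 3703) = 0.001210.
Head loss Δh = i · L = 0.001210 × 1570 = 1.900 m.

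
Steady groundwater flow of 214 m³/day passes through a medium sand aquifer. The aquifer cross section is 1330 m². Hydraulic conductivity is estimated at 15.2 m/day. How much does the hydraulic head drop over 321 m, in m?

From Q = K·A·i, i = Q / (K·A) = 214 / (15.20 × 1330) = 0.01059.
Head loss Δh = i · L = 0.01059 × 321 = 3.398 m.

3.40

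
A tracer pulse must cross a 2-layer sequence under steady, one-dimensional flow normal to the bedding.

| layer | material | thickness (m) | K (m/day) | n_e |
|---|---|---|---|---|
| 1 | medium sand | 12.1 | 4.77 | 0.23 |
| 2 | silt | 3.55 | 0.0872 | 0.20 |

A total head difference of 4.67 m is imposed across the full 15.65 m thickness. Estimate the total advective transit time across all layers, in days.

32.3

With flow normal to the layers, continuity requires the same specific discharge q through every layer.
Σ(b_i/K_i) = 12.1/4.77 + 3.55/0.0872 = 43.25 d.
q = Δh / Σ(b_i/K_i) = 4.67 / 43.25 = 0.1080 m/day.
In each layer the seepage velocity is v_i = q/n_i, so the layer transit time is t_i = b_i·n_i / q:
  layer 1 (medium sand): t_1 = 12.1 × 0.23 / 0.1080 = 25.77 d
  layer 2 (silt): t_2 = 3.55 × 0.20 / 0.1080 = 6.575 d
Total t = Σ t_i = 32.35 days.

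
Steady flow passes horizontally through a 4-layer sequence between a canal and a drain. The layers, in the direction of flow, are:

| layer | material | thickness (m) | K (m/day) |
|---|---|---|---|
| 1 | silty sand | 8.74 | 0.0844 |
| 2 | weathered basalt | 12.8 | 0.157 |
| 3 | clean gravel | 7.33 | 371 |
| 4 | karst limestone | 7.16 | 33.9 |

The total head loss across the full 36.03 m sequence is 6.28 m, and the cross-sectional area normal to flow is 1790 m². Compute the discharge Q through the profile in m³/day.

Flow is perpendicular to layering, so the layers act in series and the equivalent K is the thickness-weighted harmonic mean.
Total thickness L = 8.74 + 12.8 + 7.33 + 7.16 = 36.03 m.
Σ(b_i/K_i) = 8.74/0.0844 + 12.8/0.157 + 7.33/371 + 7.16/33.9 = 185.3 d.
K_eq = L / Σ(b_i/K_i) = 36.03 / 185.3 = 0.1944 m/day.
Q = K_eq · A · (Δh/L) = 0.1944 × 1790 × (6.28/36.03) = 60.66 m³/day.

60.7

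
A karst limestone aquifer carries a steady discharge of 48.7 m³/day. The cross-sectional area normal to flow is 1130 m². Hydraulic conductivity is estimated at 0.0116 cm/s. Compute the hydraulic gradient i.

0.00430

Convert K: 0.0116 cm/s × 864 = 10.02 m/day.
From Q = K·A·i, i = Q / (K·A) = 48.7 / (10.02 × 1130) = 0.004300.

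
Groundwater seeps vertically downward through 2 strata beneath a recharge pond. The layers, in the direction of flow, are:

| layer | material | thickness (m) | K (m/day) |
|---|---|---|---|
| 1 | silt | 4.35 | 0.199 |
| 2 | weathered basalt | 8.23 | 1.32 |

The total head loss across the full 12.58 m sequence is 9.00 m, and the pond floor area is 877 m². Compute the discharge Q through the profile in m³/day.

281

Flow is perpendicular to layering, so the layers act in series and the equivalent K is the thickness-weighted harmonic mean.
Total thickness L = 4.35 + 8.23 = 12.58 m.
Σ(b_i/K_i) = 4.35/0.199 + 8.23/1.32 = 28.09 d.
K_eq = L / Σ(b_i/K_i) = 12.58 / 28.09 = 0.4478 m/day.
Q = K_eq · A · (Δh/L) = 0.4478 × 877 × (9.00/12.58) = 280.9 m³/day.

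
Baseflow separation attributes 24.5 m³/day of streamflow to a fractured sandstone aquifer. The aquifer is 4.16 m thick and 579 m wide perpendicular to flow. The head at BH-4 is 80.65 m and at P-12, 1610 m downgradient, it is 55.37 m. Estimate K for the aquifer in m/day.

0.648

Cross-sectional area A = 579 × 4.16 = 2409 m².
Hydraulic gradient i = (80.65 − 55.37) / 1610 = 25.28 / 1610 = 0.01570.
From Q = K·A·i, K = Q / (A·i) = 24.5 / (2409 × 0.01570) = 0.6478 m/day.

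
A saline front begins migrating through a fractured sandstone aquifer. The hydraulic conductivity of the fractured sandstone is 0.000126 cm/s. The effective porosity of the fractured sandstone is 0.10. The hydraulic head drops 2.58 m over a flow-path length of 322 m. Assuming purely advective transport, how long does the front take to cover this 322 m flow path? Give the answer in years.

101

Convert K: 0.000126 cm/s × 864 = 0.1089 m/day.
Hydraulic gradient i = Δh / L = 2.58 / 322 = 0.008012.
Darcy flux q = K · i = 0.1089 × 0.008012 = 0.0008723 m/day.
Seepage velocity v = q / n_e = 0.0008723 / 0.10 = 0.008723 m/day.
Travel time t = L / v = 322 / 0.008723 = 36915 days = 101.1 years.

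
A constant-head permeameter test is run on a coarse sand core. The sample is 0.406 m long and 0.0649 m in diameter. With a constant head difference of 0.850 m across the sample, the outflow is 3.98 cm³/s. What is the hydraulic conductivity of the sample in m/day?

49.7

Cross-sectional area A = π·(d/2)² = π × (0.0649/2)² = 0.003308 m².
Convert discharge: 3.98 cm³/s = 3.980e-06 m³/s.
Darcy's law rearranged: K = Q·L / (A·Δh) = 3.980e-06 × 0.406 / (0.003308 × 0.850) = 0.0005747 m/s = 49.65 m/day.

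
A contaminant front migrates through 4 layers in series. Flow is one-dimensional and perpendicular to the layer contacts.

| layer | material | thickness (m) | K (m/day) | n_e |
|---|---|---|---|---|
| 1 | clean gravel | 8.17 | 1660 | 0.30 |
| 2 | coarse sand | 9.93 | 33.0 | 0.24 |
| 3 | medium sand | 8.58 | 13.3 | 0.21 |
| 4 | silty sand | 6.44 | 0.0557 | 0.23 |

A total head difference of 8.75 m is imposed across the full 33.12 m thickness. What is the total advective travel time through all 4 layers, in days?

With flow normal to the layers, continuity requires the same specific discharge q through every layer.
Σ(b_i/K_i) = 8.17/1660 + 9.93/33.0 + 8.58/13.3 + 6.44/0.0557 = 116.6 d.
q = Δh / Σ(b_i/K_i) = 8.75 / 116.6 = 0.07506 m/day.
In each layer the seepage velocity is v_i = q/n_i, so the layer transit time is t_i = b_i·n_i / q:
  layer 1 (clean gravel): t_1 = 8.17 × 0.30 / 0.07506 = 32.65 d
  layer 2 (coarse sand): t_2 = 9.93 × 0.24 / 0.07506 = 31.75 d
  layer 3 (medium sand): t_3 = 8.58 × 0.21 / 0.07506 = 24.00 d
  layer 4 (silty sand): t_4 = 6.44 × 0.23 / 0.07506 = 19.73 d
Total t = Σ t_i = 108.1 days.

108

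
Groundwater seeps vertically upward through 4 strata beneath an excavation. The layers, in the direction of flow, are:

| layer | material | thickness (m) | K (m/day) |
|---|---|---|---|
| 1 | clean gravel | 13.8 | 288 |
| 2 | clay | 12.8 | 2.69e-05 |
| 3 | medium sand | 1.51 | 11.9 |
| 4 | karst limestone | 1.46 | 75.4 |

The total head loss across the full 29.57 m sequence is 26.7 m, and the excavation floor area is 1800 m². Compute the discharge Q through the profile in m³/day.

0.101

Flow is perpendicular to layering, so the layers act in series and the equivalent K is the thickness-weighted harmonic mean.
Total thickness L = 13.8 + 12.8 + 1.51 + 1.46 = 29.57 m.
Σ(b_i/K_i) = 13.8/288 + 12.8/2.69e-05 + 1.51/11.9 + 1.46/75.4 = 4.758e+05 d.
K_eq = L / Σ(b_i/K_i) = 29.57 / 4.758e+05 = 6.214e-05 m/day.
Q = K_eq · A · (Δh/L) = 6.214e-05 × 1800 × (26.7/29.57) = 0.1010 m³/day.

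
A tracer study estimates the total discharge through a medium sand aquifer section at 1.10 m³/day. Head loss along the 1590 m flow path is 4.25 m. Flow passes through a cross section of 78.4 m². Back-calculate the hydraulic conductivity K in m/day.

Hydraulic gradient i = Δh / L = 4.25 / 1590 = 0.002673.
From Q = K·A·i, K = Q / (A·i) = 1.10 / (78.40 × 0.002673) = 5.249 m/day.

5.25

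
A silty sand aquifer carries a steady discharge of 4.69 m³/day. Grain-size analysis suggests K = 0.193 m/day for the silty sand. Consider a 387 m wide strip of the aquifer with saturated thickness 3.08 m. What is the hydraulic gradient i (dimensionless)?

0.0204

Cross-sectional area A = 387 × 3.08 = 1192 m².
From Q = K·A·i, i = Q / (K·A) = 4.69 / (0.1930 × 1192) = 0.02039.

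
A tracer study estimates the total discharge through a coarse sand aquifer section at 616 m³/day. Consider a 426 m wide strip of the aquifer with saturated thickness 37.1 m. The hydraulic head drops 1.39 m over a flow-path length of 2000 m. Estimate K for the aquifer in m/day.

Cross-sectional area A = 426 × 37.1 = 15805 m².
Hydraulic gradient i = Δh / L = 1.39 / 2000 = 0.0006950.
From Q = K·A·i, K = Q / (A·i) = 616 / (15805 × 0.0006950) = 56.08 m/day.

56.1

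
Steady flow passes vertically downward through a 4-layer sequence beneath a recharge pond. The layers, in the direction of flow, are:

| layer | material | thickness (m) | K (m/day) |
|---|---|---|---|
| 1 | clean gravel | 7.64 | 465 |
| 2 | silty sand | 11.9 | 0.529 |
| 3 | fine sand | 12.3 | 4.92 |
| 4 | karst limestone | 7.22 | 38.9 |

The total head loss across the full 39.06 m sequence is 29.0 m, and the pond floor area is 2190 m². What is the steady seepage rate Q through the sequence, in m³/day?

2520

Flow is perpendicular to layering, so the layers act in series and the equivalent K is the thickness-weighted harmonic mean.
Total thickness L = 7.64 + 11.9 + 12.3 + 7.22 = 39.06 m.
Σ(b_i/K_i) = 7.64/465 + 11.9/0.529 + 12.3/4.92 + 7.22/38.9 = 25.20 d.
K_eq = L / Σ(b_i/K_i) = 39.06 / 25.20 = 1.550 m/day.
Q = K_eq · A · (Δh/L) = 1.550 × 2190 × (29.0/39.06) = 2521 m³/day.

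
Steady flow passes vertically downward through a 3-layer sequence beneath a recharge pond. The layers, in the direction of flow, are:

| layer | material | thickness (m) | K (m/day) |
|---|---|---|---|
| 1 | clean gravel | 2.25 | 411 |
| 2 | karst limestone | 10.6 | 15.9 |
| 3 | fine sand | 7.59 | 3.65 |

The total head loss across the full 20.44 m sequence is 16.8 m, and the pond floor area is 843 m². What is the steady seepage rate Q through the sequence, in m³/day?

Flow is perpendicular to layering, so the layers act in series and the equivalent K is the thickness-weighted harmonic mean.
Total thickness L = 2.25 + 10.6 + 7.59 = 20.44 m.
Σ(b_i/K_i) = 2.25/411 + 10.6/15.9 + 7.59/3.65 = 2.752 d.
K_eq = L / Σ(b_i/K_i) = 20.44 / 2.752 = 7.428 m/day.
Q = K_eq · A · (Δh/L) = 7.428 × 843 × (16.8/20.44) = 5147 m³/day.

5150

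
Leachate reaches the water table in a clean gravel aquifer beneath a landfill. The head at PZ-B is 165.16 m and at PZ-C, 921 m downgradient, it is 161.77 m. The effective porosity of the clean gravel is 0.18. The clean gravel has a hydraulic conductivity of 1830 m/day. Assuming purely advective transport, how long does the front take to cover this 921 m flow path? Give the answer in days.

24.6

Hydraulic gradient i = (165.16 − 161.77) / 921 = 3.39 / 921 = 0.003681.
Darcy flux q = K · i = 1830 × 0.003681 = 6.736 m/day.
Seepage velocity v = q / n_e = 6.736 / 0.18 = 37.42 m/day.
Travel time t = L / v = 921 / 37.42 = 24.61 days.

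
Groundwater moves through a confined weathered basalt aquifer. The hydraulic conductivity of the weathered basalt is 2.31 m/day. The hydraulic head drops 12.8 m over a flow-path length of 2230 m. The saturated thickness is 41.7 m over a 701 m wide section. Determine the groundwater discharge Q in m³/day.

388

Cross-sectional area A = 701 × 41.7 = 29232 m².
Hydraulic gradient i = Δh / L = 12.8 / 2230 = 0.005740.
Darcy's law: Q = K · A · i = 2.310 × 29232 × 0.005740 = 387.6 m³/day.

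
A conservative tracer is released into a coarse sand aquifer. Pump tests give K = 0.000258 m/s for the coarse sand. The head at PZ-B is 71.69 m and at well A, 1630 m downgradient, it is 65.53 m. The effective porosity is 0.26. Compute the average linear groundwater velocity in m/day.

0.324

Convert K: 0.000258 m/s × 86400 = 22.29 m/day.
Hydraulic gradient i = (71.69 − 65.53) / 1630 = 6.16 / 1630 = 0.003779.
Darcy flux q = K · i = 22.29 × 0.003779 = 0.08424 m/day.
Seepage velocity v = q / n_e = 0.08424 / 0.26 = 0.3240 m/day.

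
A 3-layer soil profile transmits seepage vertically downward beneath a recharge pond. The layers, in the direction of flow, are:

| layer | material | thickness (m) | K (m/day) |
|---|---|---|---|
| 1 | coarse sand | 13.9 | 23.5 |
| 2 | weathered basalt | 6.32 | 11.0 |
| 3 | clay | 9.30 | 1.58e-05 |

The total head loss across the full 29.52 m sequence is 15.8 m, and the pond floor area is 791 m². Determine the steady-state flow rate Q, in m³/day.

Flow is perpendicular to layering, so the layers act in series and the equivalent K is the thickness-weighted harmonic mean.
Total thickness L = 13.9 + 6.32 + 9.30 = 29.52 m.
Σ(b_i/K_i) = 13.9/23.5 + 6.32/11.0 + 9.30/1.58e-05 = 5.886e+05 d.
K_eq = L / Σ(b_i/K_i) = 29.52 / 5.886e+05 = 5.015e-05 m/day.
Q = K_eq · A · (Δh/L) = 5.015e-05 × 791 × (15.8/29.52) = 0.02123 m³/day.

0.0212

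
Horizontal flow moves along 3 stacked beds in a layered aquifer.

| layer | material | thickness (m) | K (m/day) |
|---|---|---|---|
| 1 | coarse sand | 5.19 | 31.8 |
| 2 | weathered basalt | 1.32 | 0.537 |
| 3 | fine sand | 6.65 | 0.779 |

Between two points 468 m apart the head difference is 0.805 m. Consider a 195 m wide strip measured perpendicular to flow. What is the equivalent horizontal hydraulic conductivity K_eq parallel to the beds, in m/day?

13.0

Flow is parallel to layering, so each bed carries its own Darcy discharge and the transmissivities add.
Σ(K_i·b_i) = 31.8×5.19 + 0.537×1.32 + 0.779×6.65 = 170.9 m²/day.
Total thickness b = 13.16 m, so K_eq = Σ(K_i·b_i)/b = 12.99 m/day.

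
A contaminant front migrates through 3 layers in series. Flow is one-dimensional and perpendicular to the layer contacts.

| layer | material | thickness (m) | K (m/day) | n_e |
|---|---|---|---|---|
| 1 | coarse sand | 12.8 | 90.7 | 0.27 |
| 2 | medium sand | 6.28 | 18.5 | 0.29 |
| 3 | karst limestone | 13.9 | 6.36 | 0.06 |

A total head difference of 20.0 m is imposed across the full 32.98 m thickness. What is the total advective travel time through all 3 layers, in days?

With flow normal to the layers, continuity requires the same specific discharge q through every layer.
Σ(b_i/K_i) = 12.8/90.7 + 6.28/18.5 + 13.9/6.36 = 2.666 d.
q = Δh / Σ(b_i/K_i) = 20.0 / 2.666 = 7.502 m/day.
In each layer the seepage velocity is v_i = q/n_i, so the layer transit time is t_i = b_i·n_i / q:
  layer 1 (coarse sand): t_1 = 12.8 × 0.27 / 7.502 = 0.4607 d
  layer 2 (medium sand): t_2 = 6.28 × 0.29 / 7.502 = 0.2428 d
  layer 3 (karst limestone): t_3 = 13.9 × 0.06 / 7.502 = 0.1112 d
Total t = Σ t_i = 0.8147 days.

0.815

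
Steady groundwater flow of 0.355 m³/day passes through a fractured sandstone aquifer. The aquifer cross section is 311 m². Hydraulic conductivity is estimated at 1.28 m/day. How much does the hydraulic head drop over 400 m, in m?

0.357

From Q = K·A·i, i = Q / (K·A) = 0.355 / (1.280 × 311.0) = 0.0008918.
Head loss Δh = i · L = 0.0008918 × 400 = 0.3567 m.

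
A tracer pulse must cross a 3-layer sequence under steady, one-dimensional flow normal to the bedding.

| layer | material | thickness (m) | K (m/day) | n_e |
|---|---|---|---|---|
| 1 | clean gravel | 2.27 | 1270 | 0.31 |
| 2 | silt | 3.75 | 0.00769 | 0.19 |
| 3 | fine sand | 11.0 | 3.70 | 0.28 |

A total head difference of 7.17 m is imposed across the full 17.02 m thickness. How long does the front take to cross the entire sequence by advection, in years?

With flow normal to the layers, continuity requires the same specific discharge q through every layer.
Σ(b_i/K_i) = 2.27/1270 + 3.75/0.00769 + 11.0/3.70 = 490.6 d.
q = Δh / Σ(b_i/K_i) = 7.17 / 490.6 = 0.01461 m/day.
In each layer the seepage velocity is v_i = q/n_i, so the layer transit time is t_i = b_i·n_i / q:
  layer 1 (clean gravel): t_1 = 2.27 × 0.31 / 0.01461 = 48.15 d
  layer 2 (silt): t_2 = 3.75 × 0.19 / 0.01461 = 48.75 d
  layer 3 (fine sand): t_3 = 11.0 × 0.28 / 0.01461 = 210.8 d
Total t = Σ t_i = 307.7 days = 0.8423 years.

0.842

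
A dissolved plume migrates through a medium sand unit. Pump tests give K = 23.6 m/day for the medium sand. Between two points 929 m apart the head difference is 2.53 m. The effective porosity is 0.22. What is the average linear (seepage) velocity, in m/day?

Hydraulic gradient i = Δh / L = 2.53 / 929 = 0.002723.
Darcy flux q = K · i = 23.60 × 0.002723 = 0.06427 m/day.
Seepage velocity v = q / n_e = 0.06427 / 0.22 = 0.2921 m/day.

0.292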